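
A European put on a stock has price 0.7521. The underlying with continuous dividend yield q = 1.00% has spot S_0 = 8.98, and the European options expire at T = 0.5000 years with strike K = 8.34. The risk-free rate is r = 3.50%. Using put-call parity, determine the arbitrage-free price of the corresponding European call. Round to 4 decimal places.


Answer: Call price = 1.4920

Derivation:
Put-call parity: C - P = S_0 * exp(-qT) - K * exp(-rT).
S_0 * exp(-qT) = 8.9800 * 0.99501248 = 8.93521206
K * exp(-rT) = 8.3400 * 0.98265224 = 8.19531965
C = P + S*exp(-qT) - K*exp(-rT)
C = 0.7521 + 8.93521206 - 8.19531965 = 1.4920


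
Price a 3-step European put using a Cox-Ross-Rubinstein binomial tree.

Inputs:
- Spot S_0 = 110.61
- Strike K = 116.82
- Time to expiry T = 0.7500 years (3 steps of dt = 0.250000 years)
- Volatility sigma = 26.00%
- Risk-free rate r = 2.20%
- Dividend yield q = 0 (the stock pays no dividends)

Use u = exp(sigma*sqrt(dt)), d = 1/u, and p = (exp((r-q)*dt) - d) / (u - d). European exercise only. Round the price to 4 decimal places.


Answer: Price = V(0,0) = 12.9379

Derivation:
dt = T/N = 0.250000
u = exp(sigma*sqrt(dt)) = 1.138828; d = 1/u = 0.878095
p = (exp((r-q)*dt) - d) / (u - d) = 0.488698
Discount per step: exp(-r*dt) = 0.994515
Stock lattice S(k, i) with i counting down-moves:
  k=0: S(0,0) = 110.6100
  k=1: S(1,0) = 125.9658; S(1,1) = 97.1261
  k=2: S(2,0) = 143.4534; S(2,1) = 110.6100; S(2,2) = 85.2860
  k=3: S(3,0) = 163.3688; S(3,1) = 125.9658; S(3,2) = 97.1261; S(3,3) = 74.8893
Terminal payoffs V(N, i) = max(K - S_T, 0):
  V(3,0) = 0.000000; V(3,1) = 0.000000; V(3,2) = 19.693864; V(3,3) = 41.930739
Backward induction: V(k, i) = exp(-r*dt) * [p * V(k+1, i) + (1-p) * V(k+1, i+1)].
  V(2,0) = exp(-r*dt) * [p*0.000000 + (1-p)*0.000000] = 0.000000
  V(2,1) = exp(-r*dt) * [p*0.000000 + (1-p)*19.693864] = 10.014278
  V(2,2) = exp(-r*dt) * [p*19.693864 + (1-p)*41.930739] = 30.893238
  V(1,0) = exp(-r*dt) * [p*0.000000 + (1-p)*10.014278] = 5.092234
  V(1,1) = exp(-r*dt) * [p*10.014278 + (1-p)*30.893238] = 20.576247
  V(0,0) = exp(-r*dt) * [p*5.092234 + (1-p)*20.576247] = 12.937883


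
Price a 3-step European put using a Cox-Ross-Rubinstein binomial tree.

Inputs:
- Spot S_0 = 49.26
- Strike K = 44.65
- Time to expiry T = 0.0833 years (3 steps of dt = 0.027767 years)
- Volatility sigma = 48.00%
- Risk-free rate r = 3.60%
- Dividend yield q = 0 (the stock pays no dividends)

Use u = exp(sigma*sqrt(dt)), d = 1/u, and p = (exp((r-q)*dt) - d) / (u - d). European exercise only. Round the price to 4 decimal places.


Answer: Price = V(0,0) = 0.7974

Derivation:
dt = T/N = 0.027767
u = exp(sigma*sqrt(dt)) = 1.083270; d = 1/u = 0.923131
p = (exp((r-q)*dt) - d) / (u - d) = 0.486260
Discount per step: exp(-r*dt) = 0.999001
Stock lattice S(k, i) with i counting down-moves:
  k=0: S(0,0) = 49.2600
  k=1: S(1,0) = 53.3619; S(1,1) = 45.4734
  k=2: S(2,0) = 57.8053; S(2,1) = 49.2600; S(2,2) = 41.9779
  k=3: S(3,0) = 62.6187; S(3,1) = 53.3619; S(3,2) = 45.4734; S(3,3) = 38.7511
Terminal payoffs V(N, i) = max(K - S_T, 0):
  V(3,0) = 0.000000; V(3,1) = 0.000000; V(3,2) = 0.000000; V(3,3) = 5.898851
Backward induction: V(k, i) = exp(-r*dt) * [p * V(k+1, i) + (1-p) * V(k+1, i+1)].
  V(2,0) = exp(-r*dt) * [p*0.000000 + (1-p)*0.000000] = 0.000000
  V(2,1) = exp(-r*dt) * [p*0.000000 + (1-p)*0.000000] = 0.000000
  V(2,2) = exp(-r*dt) * [p*0.000000 + (1-p)*5.898851] = 3.027449
  V(1,0) = exp(-r*dt) * [p*0.000000 + (1-p)*0.000000] = 0.000000
  V(1,1) = exp(-r*dt) * [p*0.000000 + (1-p)*3.027449] = 1.553768
  V(0,0) = exp(-r*dt) * [p*0.000000 + (1-p)*1.553768] = 0.797436


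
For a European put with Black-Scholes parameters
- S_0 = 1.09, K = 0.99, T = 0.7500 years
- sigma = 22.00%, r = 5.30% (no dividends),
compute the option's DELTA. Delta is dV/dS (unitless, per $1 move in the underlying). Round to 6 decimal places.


d1 = 0.8089623711; d2 = 0.6184367823
phi(d1) = 0.2876103713; exp(-qT) = 1.0000000000; exp(-rT) = 0.9610296665
N(-d1) = 0.2092683954
Delta = -exp(-qT) * N(-d1) = -1.0000000000 * 0.2092683954 = -0.209268

Answer: Delta = -0.209268


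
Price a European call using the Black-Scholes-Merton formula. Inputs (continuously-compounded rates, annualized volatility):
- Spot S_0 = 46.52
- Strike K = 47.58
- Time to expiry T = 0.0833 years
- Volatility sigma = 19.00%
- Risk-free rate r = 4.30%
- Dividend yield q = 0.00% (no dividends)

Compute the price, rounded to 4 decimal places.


d1 = (ln(S/K) + (r - q + 0.5*sigma^2) * T) / (sigma * sqrt(T)) = -0.31811761
d2 = d1 - sigma * sqrt(T) = -0.37295491
exp(-rT) = 0.99642451; exp(-qT) = 1.00000000
C = S_0 * exp(-qT) * N(d1) - K * exp(-rT) * N(d2)
N(d1) = 0.37519786; N(d2) = 0.35459100
C = 46.5200 * 1.00000000 * 0.37519786 - 47.5800 * 0.99642451 * 0.35459100 = 0.6431

Answer: Price = 0.6431


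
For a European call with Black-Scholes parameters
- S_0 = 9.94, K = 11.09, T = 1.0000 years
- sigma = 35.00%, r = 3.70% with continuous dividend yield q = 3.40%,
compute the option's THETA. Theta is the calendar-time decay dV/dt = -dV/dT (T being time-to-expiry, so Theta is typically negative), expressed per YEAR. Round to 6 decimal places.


Answer: Theta = -0.643558

Derivation:
d1 = -0.1292193734; d2 = -0.4792193734
phi(d1) = 0.3956254469; exp(-qT) = 0.9665715046; exp(-rT) = 0.9636761353
Theta = -S*exp(-qT)*phi(d1)*sigma/(2*sqrt(T)) - r*K*exp(-rT)*N(d2) + q*S*exp(-qT)*N(d1)
N(d1) = 0.4485920335; N(d2) = 0.3158912866; sqrt(T) = 1.0000000000
Term 1 = -9.9400 * 0.9665715046 * 0.3956254469 * 0.3500 / (2 * 1.0000000000) = -0.6651852931
Term 2 = -0.0370 * 11.0900 * 0.9636761353 * 0.3158912866 = -0.1249113842
Term 3 = 0.0340 * 9.9400 * 0.9665715046 * 0.4485920335 = 0.1465381977
Theta = -0.6651852931 + (-0.1249113842) + (0.1465381977) = -0.643558


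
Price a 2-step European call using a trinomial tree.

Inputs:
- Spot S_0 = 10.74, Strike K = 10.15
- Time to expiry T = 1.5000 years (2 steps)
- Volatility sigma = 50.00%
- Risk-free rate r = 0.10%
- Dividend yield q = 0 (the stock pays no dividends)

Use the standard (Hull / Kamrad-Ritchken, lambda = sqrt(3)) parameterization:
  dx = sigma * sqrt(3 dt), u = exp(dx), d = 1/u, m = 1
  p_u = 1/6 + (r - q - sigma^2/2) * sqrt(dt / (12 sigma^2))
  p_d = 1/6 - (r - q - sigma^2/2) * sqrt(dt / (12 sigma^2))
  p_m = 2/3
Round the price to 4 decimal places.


Answer: Price = V(0,0) = 2.4594

Derivation:
dt = T/N = 0.750000; dx = sigma*sqrt(3*dt) = 0.750000
u = exp(dx) = 2.117000; d = 1/u = 0.472367
p_u = 0.104667, p_m = 0.666667, p_d = 0.228667
Discount per step: exp(-r*dt) = 0.999250
Stock lattice S(k, j) with j the centered position index:
  k=0: S(0,+0) = 10.7400
  k=1: S(1,-1) = 5.0732; S(1,+0) = 10.7400; S(1,+1) = 22.7366
  k=2: S(2,-2) = 2.3964; S(2,-1) = 5.0732; S(2,+0) = 10.7400; S(2,+1) = 22.7366; S(2,+2) = 48.1333
Terminal payoffs V(N, j) = max(S_T - K, 0):
  V(2,-2) = 0.000000; V(2,-1) = 0.000000; V(2,+0) = 0.590000; V(2,+1) = 12.586580; V(2,+2) = 37.983341
Backward induction: V(k, j) = exp(-r*dt) * [p_u * V(k+1, j+1) + p_m * V(k+1, j) + p_d * V(k+1, j-1)]
  V(1,-1) = exp(-r*dt) * [p_u*0.590000 + p_m*0.000000 + p_d*0.000000] = 0.061707
  V(1,+0) = exp(-r*dt) * [p_u*12.586580 + p_m*0.590000 + p_d*0.000000] = 1.709446
  V(1,+1) = exp(-r*dt) * [p_u*37.983341 + p_m*12.586580 + p_d*0.590000] = 12.492184
  V(0,+0) = exp(-r*dt) * [p_u*12.492184 + p_m*1.709446 + p_d*0.061707] = 2.459411


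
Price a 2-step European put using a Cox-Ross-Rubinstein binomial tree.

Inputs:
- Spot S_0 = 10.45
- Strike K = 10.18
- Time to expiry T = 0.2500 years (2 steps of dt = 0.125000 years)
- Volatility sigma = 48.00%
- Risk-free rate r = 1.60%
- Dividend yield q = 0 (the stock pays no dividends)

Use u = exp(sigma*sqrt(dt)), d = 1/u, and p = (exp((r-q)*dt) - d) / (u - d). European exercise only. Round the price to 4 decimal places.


dt = T/N = 0.125000
u = exp(sigma*sqrt(dt)) = 1.184956; d = 1/u = 0.843913
p = (exp((r-q)*dt) - d) / (u - d) = 0.463545
Discount per step: exp(-r*dt) = 0.998002
Stock lattice S(k, i) with i counting down-moves:
  k=0: S(0,0) = 10.4500
  k=1: S(1,0) = 12.3828; S(1,1) = 8.8189
  k=2: S(2,0) = 14.6731; S(2,1) = 10.4500; S(2,2) = 7.4424
Terminal payoffs V(N, i) = max(K - S_T, 0):
  V(2,0) = 0.000000; V(2,1) = 0.000000; V(2,2) = 2.737620
Backward induction: V(k, i) = exp(-r*dt) * [p * V(k+1, i) + (1-p) * V(k+1, i+1)].
  V(1,0) = exp(-r*dt) * [p*0.000000 + (1-p)*0.000000] = 0.000000
  V(1,1) = exp(-r*dt) * [p*0.000000 + (1-p)*2.737620] = 1.465675
  V(0,0) = exp(-r*dt) * [p*0.000000 + (1-p)*1.465675] = 0.784697

Answer: Price = V(0,0) = 0.7847


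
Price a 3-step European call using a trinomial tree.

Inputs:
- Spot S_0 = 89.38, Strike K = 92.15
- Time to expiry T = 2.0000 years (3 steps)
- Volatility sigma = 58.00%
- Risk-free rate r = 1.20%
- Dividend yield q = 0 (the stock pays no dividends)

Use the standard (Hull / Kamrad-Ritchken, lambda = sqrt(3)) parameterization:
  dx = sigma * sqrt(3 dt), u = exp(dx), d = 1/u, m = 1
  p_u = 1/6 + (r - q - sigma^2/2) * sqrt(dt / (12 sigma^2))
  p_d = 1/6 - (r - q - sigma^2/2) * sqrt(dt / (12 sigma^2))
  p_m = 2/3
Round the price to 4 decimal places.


Answer: Price = V(0,0) = 24.3764

Derivation:
dt = T/N = 0.666667; dx = sigma*sqrt(3*dt) = 0.820244
u = exp(dx) = 2.271054; d = 1/u = 0.440324
p_u = 0.103190, p_m = 0.666667, p_d = 0.230144
Discount per step: exp(-r*dt) = 0.992032
Stock lattice S(k, j) with j the centered position index:
  k=0: S(0,+0) = 89.3800
  k=1: S(1,-1) = 39.3562; S(1,+0) = 89.3800; S(1,+1) = 202.9868
  k=2: S(2,-2) = 17.3295; S(2,-1) = 39.3562; S(2,+0) = 89.3800; S(2,+1) = 202.9868; S(2,+2) = 460.9938
  k=3: S(3,-3) = 7.6306; S(3,-2) = 17.3295; S(3,-1) = 39.3562; S(3,+0) = 89.3800; S(3,+1) = 202.9868; S(3,+2) = 460.9938; S(3,+3) = 1046.9417
Terminal payoffs V(N, j) = max(S_T - K, 0):
  V(3,-3) = 0.000000; V(3,-2) = 0.000000; V(3,-1) = 0.000000; V(3,+0) = 0.000000; V(3,+1) = 110.836771; V(3,+2) = 368.843838; V(3,+3) = 954.791716
Backward induction: V(k, j) = exp(-r*dt) * [p_u * V(k+1, j+1) + p_m * V(k+1, j) + p_d * V(k+1, j-1)]
  V(2,-2) = exp(-r*dt) * [p_u*0.000000 + p_m*0.000000 + p_d*0.000000] = 0.000000
  V(2,-1) = exp(-r*dt) * [p_u*0.000000 + p_m*0.000000 + p_d*0.000000] = 0.000000
  V(2,+0) = exp(-r*dt) * [p_u*110.836771 + p_m*0.000000 + p_d*0.000000] = 11.346071
  V(2,+1) = exp(-r*dt) * [p_u*368.843838 + p_m*110.836771 + p_d*0.000000] = 111.059989
  V(2,+2) = exp(-r*dt) * [p_u*954.791716 + p_m*368.843838 + p_d*110.836771] = 366.981239
  V(1,-1) = exp(-r*dt) * [p_u*11.346071 + p_m*0.000000 + p_d*0.000000] = 1.161468
  V(1,+0) = exp(-r*dt) * [p_u*111.059989 + p_m*11.346071 + p_d*0.000000] = 18.872697
  V(1,+1) = exp(-r*dt) * [p_u*366.981239 + p_m*111.059989 + p_d*11.346071] = 113.607366
  V(0,+0) = exp(-r*dt) * [p_u*113.607366 + p_m*18.872697 + p_d*1.161468] = 24.376409


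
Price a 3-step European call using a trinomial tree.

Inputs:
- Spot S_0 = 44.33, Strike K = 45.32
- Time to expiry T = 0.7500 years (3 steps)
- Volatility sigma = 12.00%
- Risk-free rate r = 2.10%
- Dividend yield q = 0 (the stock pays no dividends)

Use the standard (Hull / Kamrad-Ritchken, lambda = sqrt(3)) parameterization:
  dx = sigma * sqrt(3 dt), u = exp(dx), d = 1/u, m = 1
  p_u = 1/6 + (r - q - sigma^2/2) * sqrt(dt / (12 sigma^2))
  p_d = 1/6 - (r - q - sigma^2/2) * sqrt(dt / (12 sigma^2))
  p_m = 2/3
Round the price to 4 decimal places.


Answer: Price = V(0,0) = 1.6911

Derivation:
dt = T/N = 0.250000; dx = sigma*sqrt(3*dt) = 0.103923
u = exp(dx) = 1.109515; d = 1/u = 0.901295
p_u = 0.183265, p_m = 0.666667, p_d = 0.150068
Discount per step: exp(-r*dt) = 0.994764
Stock lattice S(k, j) with j the centered position index:
  k=0: S(0,+0) = 44.3300
  k=1: S(1,-1) = 39.9544; S(1,+0) = 44.3300; S(1,+1) = 49.1848
  k=2: S(2,-2) = 36.0107; S(2,-1) = 39.9544; S(2,+0) = 44.3300; S(2,+1) = 49.1848; S(2,+2) = 54.5713
  k=3: S(3,-3) = 32.4562; S(3,-2) = 36.0107; S(3,-1) = 39.9544; S(3,+0) = 44.3300; S(3,+1) = 49.1848; S(3,+2) = 54.5713; S(3,+3) = 60.5477
Terminal payoffs V(N, j) = max(S_T - K, 0):
  V(3,-3) = 0.000000; V(3,-2) = 0.000000; V(3,-1) = 0.000000; V(3,+0) = 0.000000; V(3,+1) = 3.864803; V(3,+2) = 9.251280; V(3,+3) = 15.227658
Backward induction: V(k, j) = exp(-r*dt) * [p_u * V(k+1, j+1) + p_m * V(k+1, j) + p_d * V(k+1, j-1)]
  V(2,-2) = exp(-r*dt) * [p_u*0.000000 + p_m*0.000000 + p_d*0.000000] = 0.000000
  V(2,-1) = exp(-r*dt) * [p_u*0.000000 + p_m*0.000000 + p_d*0.000000] = 0.000000
  V(2,+0) = exp(-r*dt) * [p_u*3.864803 + p_m*0.000000 + p_d*0.000000] = 0.704576
  V(2,+1) = exp(-r*dt) * [p_u*9.251280 + p_m*3.864803 + p_d*0.000000] = 4.249607
  V(2,+2) = exp(-r*dt) * [p_u*15.227658 + p_m*9.251280 + p_d*3.864803] = 9.488263
  V(1,-1) = exp(-r*dt) * [p_u*0.704576 + p_m*0.000000 + p_d*0.000000] = 0.128448
  V(1,+0) = exp(-r*dt) * [p_u*4.249607 + p_m*0.704576 + p_d*0.000000] = 1.241986
  V(1,+1) = exp(-r*dt) * [p_u*9.488263 + p_m*4.249607 + p_d*0.704576] = 4.653183
  V(0,+0) = exp(-r*dt) * [p_u*4.653183 + p_m*1.241986 + p_d*0.128448] = 1.691133


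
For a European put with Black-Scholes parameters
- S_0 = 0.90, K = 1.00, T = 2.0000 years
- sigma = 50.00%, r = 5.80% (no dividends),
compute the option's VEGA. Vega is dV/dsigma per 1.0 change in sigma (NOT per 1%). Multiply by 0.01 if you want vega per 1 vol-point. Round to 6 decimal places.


Answer: Vega = 0.474422

Derivation:
d1 = 0.3685998936; d2 = -0.3385068875
phi(d1) = 0.3727409987; exp(-qT) = 1.0000000000; exp(-rT) = 0.8904752233
Vega = S * exp(-qT) * phi(d1) * sqrt(T) = 0.9000 * 1.0000000000 * 0.3727409987 * 1.4142135624 = 0.474422


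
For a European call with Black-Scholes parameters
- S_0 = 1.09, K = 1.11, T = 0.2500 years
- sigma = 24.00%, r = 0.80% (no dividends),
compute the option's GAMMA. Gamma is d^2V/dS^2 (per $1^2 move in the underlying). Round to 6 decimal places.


d1 = -0.0748526590; d2 = -0.1948526590
phi(d1) = 0.3978262235; exp(-qT) = 1.0000000000; exp(-rT) = 0.9980019987
Gamma = exp(-qT) * phi(d1) / (S * sigma * sqrt(T)) = 1.0000000000 * 0.3978262235 / (1.0900 * 0.2400 * 0.5000000000) = 3.041485

Answer: Gamma = 3.041485


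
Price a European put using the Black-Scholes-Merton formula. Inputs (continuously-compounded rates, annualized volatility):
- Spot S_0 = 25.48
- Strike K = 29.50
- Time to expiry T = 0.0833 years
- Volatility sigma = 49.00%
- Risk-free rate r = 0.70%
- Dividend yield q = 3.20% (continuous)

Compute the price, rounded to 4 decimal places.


Answer: Price = 4.3628

Derivation:
d1 = (ln(S/K) + (r - q + 0.5*sigma^2) * T) / (sigma * sqrt(T)) = -0.97989178
d2 = d1 - sigma * sqrt(T) = -1.12131430
exp(-rT) = 0.99941707; exp(-qT) = 0.99733795
P = K * exp(-rT) * N(-d2) - S_0 * exp(-qT) * N(-d1)
N(-d1) = 0.83643023; N(-d2) = 0.86892295
P = 29.5000 * 0.99941707 * 0.86892295 - 25.4800 * 0.99733795 * 0.83643023 = 4.3628


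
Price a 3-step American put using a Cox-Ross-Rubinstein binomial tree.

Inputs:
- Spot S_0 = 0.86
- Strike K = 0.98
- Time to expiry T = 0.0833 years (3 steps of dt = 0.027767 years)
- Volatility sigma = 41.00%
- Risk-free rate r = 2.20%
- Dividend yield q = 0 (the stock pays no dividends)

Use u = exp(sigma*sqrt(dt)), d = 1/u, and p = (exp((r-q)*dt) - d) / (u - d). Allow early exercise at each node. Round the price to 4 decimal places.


dt = T/N = 0.027767
u = exp(sigma*sqrt(dt)) = 1.070708; d = 1/u = 0.933962
p = (exp((r-q)*dt) - d) / (u - d) = 0.487395
Discount per step: exp(-r*dt) = 0.999389
Stock lattice S(k, i) with i counting down-moves:
  k=0: S(0,0) = 0.8600
  k=1: S(1,0) = 0.9208; S(1,1) = 0.8032
  k=2: S(2,0) = 0.9859; S(2,1) = 0.8600; S(2,2) = 0.7502
  k=3: S(3,0) = 1.0556; S(3,1) = 0.9208; S(3,2) = 0.8032; S(3,3) = 0.7006
Terminal payoffs V(N, i) = max(K - S_T, 0):
  V(3,0) = 0.000000; V(3,1) = 0.059192; V(3,2) = 0.176793; V(3,3) = 0.279375
Backward induction: V(k, i) = exp(-r*dt) * [p * V(k+1, i) + (1-p) * V(k+1, i+1)]; then take max(V_cont, immediate exercise) for American.
  V(2,0) = exp(-r*dt) * [p*0.000000 + (1-p)*0.059192] = 0.030323; exercise = 0.000000; V(2,0) = max -> 0.030323
  V(2,1) = exp(-r*dt) * [p*0.059192 + (1-p)*0.176793] = 0.119402; exercise = 0.120000; V(2,1) = max -> 0.120000
  V(2,2) = exp(-r*dt) * [p*0.176793 + (1-p)*0.279375] = 0.229237; exercise = 0.229835; V(2,2) = max -> 0.229835
  V(1,0) = exp(-r*dt) * [p*0.030323 + (1-p)*0.120000] = 0.076245; exercise = 0.059192; V(1,0) = max -> 0.076245
  V(1,1) = exp(-r*dt) * [p*0.120000 + (1-p)*0.229835] = 0.176194; exercise = 0.176793; V(1,1) = max -> 0.176793
  V(0,0) = exp(-r*dt) * [p*0.076245 + (1-p)*0.176793] = 0.127708; exercise = 0.120000; V(0,0) = max -> 0.127708

Answer: Price = V(0,0) = 0.1277


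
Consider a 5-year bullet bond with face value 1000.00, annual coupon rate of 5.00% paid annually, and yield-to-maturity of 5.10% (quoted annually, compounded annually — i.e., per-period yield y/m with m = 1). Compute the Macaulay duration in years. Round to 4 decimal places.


Answer: Macaulay duration = 4.5448 years

Derivation:
Coupon per period c = face * coupon_rate / m = 50.000000
Periods per year m = 1; per-period yield y/m = 0.051000
Number of cashflows N = 5
Cashflows (t years, CF_t, discount factor 1/(1+y/m)^(m*t), PV):
  t = 1.0000: CF_t = 50.000000, DF = 0.951475, PV = 47.573739
  t = 2.0000: CF_t = 50.000000, DF = 0.905304, PV = 45.265213
  t = 3.0000: CF_t = 50.000000, DF = 0.861374, PV = 43.068709
  t = 4.0000: CF_t = 50.000000, DF = 0.819576, PV = 40.978791
  t = 5.0000: CF_t = 1050.000000, DF = 0.779806, PV = 818.796012
Price P = sum_t PV_t = 995.682465
Macaulay numerator sum_t t * PV_t:
  t * PV_t at t = 1.0000: 47.573739
  t * PV_t at t = 2.0000: 90.530427
  t * PV_t at t = 3.0000: 129.206128
  t * PV_t at t = 4.0000: 163.915164
  t * PV_t at t = 5.0000: 4093.980062
Macaulay duration D = (sum_t t * PV_t) / P = 4525.205519 / 995.682465 = 4.544828


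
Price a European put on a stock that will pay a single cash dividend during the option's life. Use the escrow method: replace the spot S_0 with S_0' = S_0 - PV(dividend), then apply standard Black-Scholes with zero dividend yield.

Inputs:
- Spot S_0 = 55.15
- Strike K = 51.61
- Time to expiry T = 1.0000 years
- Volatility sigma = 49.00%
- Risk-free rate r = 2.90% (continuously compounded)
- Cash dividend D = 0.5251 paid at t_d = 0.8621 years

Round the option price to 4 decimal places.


Answer: Price = 8.0401

Derivation:
PV(D) = D * exp(-r * t_d) = 0.5251 * 0.97530903 = 0.51213477
S_0' = S_0 - PV(D) = 55.1500 - 0.51213477 = 54.63786523
d1 = (ln(S_0'/K) + (r + sigma^2/2)*T) / (sigma*sqrt(T)) = 0.42053407
d2 = d1 - sigma*sqrt(T) = -0.06946593
exp(-rT) = 0.97141646
N(-d1) = 0.33704767; N(-d2) = 0.52769063
P = K * exp(-rT) * N(-d2) - S_0' * N(-d1) = 51.6100 * 0.97141646 * 0.52769063 - 54.63786523 * 0.33704767 = 8.0401


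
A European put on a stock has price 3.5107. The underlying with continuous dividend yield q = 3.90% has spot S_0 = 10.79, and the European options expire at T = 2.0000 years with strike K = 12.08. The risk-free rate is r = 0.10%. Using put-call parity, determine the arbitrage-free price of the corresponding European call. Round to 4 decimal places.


Answer: Call price = 1.4352

Derivation:
Put-call parity: C - P = S_0 * exp(-qT) - K * exp(-rT).
S_0 * exp(-qT) = 10.7900 * 0.92496443 = 9.98036616
K * exp(-rT) = 12.0800 * 0.99800200 = 12.05586414
C = P + S*exp(-qT) - K*exp(-rT)
C = 3.5107 + 9.98036616 - 12.05586414 = 1.4352


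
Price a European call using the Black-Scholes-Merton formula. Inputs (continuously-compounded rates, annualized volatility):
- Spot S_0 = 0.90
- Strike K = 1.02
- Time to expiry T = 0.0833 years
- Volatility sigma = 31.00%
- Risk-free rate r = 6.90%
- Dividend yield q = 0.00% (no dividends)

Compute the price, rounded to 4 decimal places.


Answer: Price = 0.0036

Derivation:
d1 = (ln(S/K) + (r - q + 0.5*sigma^2) * T) / (sigma * sqrt(T)) = -1.28994168
d2 = d1 - sigma * sqrt(T) = -1.37941307
exp(-rT) = 0.99426879; exp(-qT) = 1.00000000
C = S_0 * exp(-qT) * N(d1) - K * exp(-rT) * N(d2)
N(d1) = 0.09853545; N(d2) = 0.08388372
C = 0.9000 * 1.00000000 * 0.09853545 - 1.0200 * 0.99426879 * 0.08388372 = 0.0036


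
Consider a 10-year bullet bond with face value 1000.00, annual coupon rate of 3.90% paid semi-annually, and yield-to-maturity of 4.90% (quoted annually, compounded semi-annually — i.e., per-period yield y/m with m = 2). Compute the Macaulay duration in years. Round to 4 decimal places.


Answer: Macaulay duration = 8.2931 years

Derivation:
Coupon per period c = face * coupon_rate / m = 19.500000
Periods per year m = 2; per-period yield y/m = 0.024500
Number of cashflows N = 20
Cashflows (t years, CF_t, discount factor 1/(1+y/m)^(m*t), PV):
  t = 0.5000: CF_t = 19.500000, DF = 0.976086, PV = 19.033675
  t = 1.0000: CF_t = 19.500000, DF = 0.952744, PV = 18.578502
  t = 1.5000: CF_t = 19.500000, DF = 0.929960, PV = 18.134213
  t = 2.0000: CF_t = 19.500000, DF = 0.907721, PV = 17.700550
  t = 2.5000: CF_t = 19.500000, DF = 0.886013, PV = 17.277257
  t = 3.0000: CF_t = 19.500000, DF = 0.864825, PV = 16.864087
  t = 3.5000: CF_t = 19.500000, DF = 0.844143, PV = 16.460797
  t = 4.0000: CF_t = 19.500000, DF = 0.823957, PV = 16.067152
  t = 4.5000: CF_t = 19.500000, DF = 0.804252, PV = 15.682921
  t = 5.0000: CF_t = 19.500000, DF = 0.785019, PV = 15.307878
  t = 5.5000: CF_t = 19.500000, DF = 0.766246, PV = 14.941804
  t = 6.0000: CF_t = 19.500000, DF = 0.747922, PV = 14.584484
  t = 6.5000: CF_t = 19.500000, DF = 0.730036, PV = 14.235709
  t = 7.0000: CF_t = 19.500000, DF = 0.712578, PV = 13.895275
  t = 7.5000: CF_t = 19.500000, DF = 0.695538, PV = 13.562982
  t = 8.0000: CF_t = 19.500000, DF = 0.678904, PV = 13.238635
  t = 8.5000: CF_t = 19.500000, DF = 0.662669, PV = 12.922045
  t = 9.0000: CF_t = 19.500000, DF = 0.646822, PV = 12.613026
  t = 9.5000: CF_t = 19.500000, DF = 0.631354, PV = 12.311397
  t = 10.0000: CF_t = 1019.500000, DF = 0.616255, PV = 628.272391
Price P = sum_t PV_t = 921.684778
Macaulay numerator sum_t t * PV_t:
  t * PV_t at t = 0.5000: 9.516837
  t * PV_t at t = 1.0000: 18.578502
  t * PV_t at t = 1.5000: 27.201320
  t * PV_t at t = 2.0000: 35.401100
  t * PV_t at t = 2.5000: 43.193143
  t * PV_t at t = 3.0000: 50.592261
  t * PV_t at t = 3.5000: 57.612791
  t * PV_t at t = 4.0000: 64.268609
  t * PV_t at t = 4.5000: 70.573143
  t * PV_t at t = 5.0000: 76.539389
  t * PV_t at t = 5.5000: 82.179919
  t * PV_t at t = 6.0000: 87.506902
  t * PV_t at t = 6.5000: 92.532107
  t * PV_t at t = 7.0000: 97.266922
  t * PV_t at t = 7.5000: 101.722361
  t * PV_t at t = 8.0000: 105.909080
  t * PV_t at t = 8.5000: 109.837381
  t * PV_t at t = 9.0000: 113.517232
  t * PV_t at t = 9.5000: 116.958267
  t * PV_t at t = 10.0000: 6282.723910
Macaulay duration D = (sum_t t * PV_t) / P = 7643.631177 / 921.684778 = 8.293108


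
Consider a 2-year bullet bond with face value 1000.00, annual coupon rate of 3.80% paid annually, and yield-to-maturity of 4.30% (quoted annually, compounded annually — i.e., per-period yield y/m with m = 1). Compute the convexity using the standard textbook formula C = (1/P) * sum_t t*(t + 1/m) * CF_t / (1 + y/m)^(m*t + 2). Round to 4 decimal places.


Coupon per period c = face * coupon_rate / m = 38.000000
Periods per year m = 1; per-period yield y/m = 0.043000
Number of cashflows N = 2
Cashflows (t years, CF_t, discount factor 1/(1+y/m)^(m*t), PV):
  t = 1.0000: CF_t = 38.000000, DF = 0.958773, PV = 36.433365
  t = 2.0000: CF_t = 1038.000000, DF = 0.919245, PV = 954.176545
Price P = sum_t PV_t = 990.609910
Convexity numerator sum_t t*(t + 1/m) * CF_t / (1+y/m)^(m*t + 2):
  t = 1.0000: term = 66.982394
  t = 2.0000: term = 5262.733402
Convexity = (1/P) * sum = 5329.715796 / 990.609910 = 5.380237

Answer: Convexity = 5.3802


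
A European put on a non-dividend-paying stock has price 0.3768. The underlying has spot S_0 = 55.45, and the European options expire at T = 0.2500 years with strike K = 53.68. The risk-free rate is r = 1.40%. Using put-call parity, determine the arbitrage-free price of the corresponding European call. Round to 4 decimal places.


Answer: Call price = 2.3344

Derivation:
Put-call parity: C - P = S_0 * exp(-qT) - K * exp(-rT).
S_0 * exp(-qT) = 55.4500 * 1.00000000 = 55.45000000
K * exp(-rT) = 53.6800 * 0.99650612 = 53.49244841
C = P + S*exp(-qT) - K*exp(-rT)
C = 0.3768 + 55.45000000 - 53.49244841 = 2.3344


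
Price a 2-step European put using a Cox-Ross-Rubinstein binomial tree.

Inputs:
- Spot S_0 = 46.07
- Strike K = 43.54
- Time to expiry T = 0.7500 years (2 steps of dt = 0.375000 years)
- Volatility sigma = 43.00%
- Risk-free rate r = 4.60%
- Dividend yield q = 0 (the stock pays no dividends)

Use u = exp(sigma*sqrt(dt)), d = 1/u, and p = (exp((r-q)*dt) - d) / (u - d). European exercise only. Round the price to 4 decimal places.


Answer: Price = V(0,0) = 4.4788

Derivation:
dt = T/N = 0.375000
u = exp(sigma*sqrt(dt)) = 1.301243; d = 1/u = 0.768496
p = (exp((r-q)*dt) - d) / (u - d) = 0.467208
Discount per step: exp(-r*dt) = 0.982898
Stock lattice S(k, i) with i counting down-moves:
  k=0: S(0,0) = 46.0700
  k=1: S(1,0) = 59.9483; S(1,1) = 35.4046
  k=2: S(2,0) = 78.0073; S(2,1) = 46.0700; S(2,2) = 27.2083
Terminal payoffs V(N, i) = max(K - S_T, 0):
  V(2,0) = 0.000000; V(2,1) = 0.000000; V(2,2) = 16.331711
Backward induction: V(k, i) = exp(-r*dt) * [p * V(k+1, i) + (1-p) * V(k+1, i+1)].
  V(1,0) = exp(-r*dt) * [p*0.000000 + (1-p)*0.000000] = 0.000000
  V(1,1) = exp(-r*dt) * [p*0.000000 + (1-p)*16.331711] = 8.552594
  V(0,0) = exp(-r*dt) * [p*0.000000 + (1-p)*8.552594] = 4.478824


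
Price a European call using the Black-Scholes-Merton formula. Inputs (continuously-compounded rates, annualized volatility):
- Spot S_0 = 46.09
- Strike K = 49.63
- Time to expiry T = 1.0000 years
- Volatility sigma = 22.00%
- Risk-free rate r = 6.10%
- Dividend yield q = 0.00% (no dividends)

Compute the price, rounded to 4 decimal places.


d1 = (ln(S/K) + (r - q + 0.5*sigma^2) * T) / (sigma * sqrt(T)) = 0.05091144
d2 = d1 - sigma * sqrt(T) = -0.16908856
exp(-rT) = 0.94082324; exp(-qT) = 1.00000000
C = S_0 * exp(-qT) * N(d1) - K * exp(-rT) * N(d2)
N(d1) = 0.52030196; N(d2) = 0.43286349
C = 46.0900 * 1.00000000 * 0.52030196 - 49.6300 * 0.94082324 * 0.43286349 = 3.7690

Answer: Price = 3.7690


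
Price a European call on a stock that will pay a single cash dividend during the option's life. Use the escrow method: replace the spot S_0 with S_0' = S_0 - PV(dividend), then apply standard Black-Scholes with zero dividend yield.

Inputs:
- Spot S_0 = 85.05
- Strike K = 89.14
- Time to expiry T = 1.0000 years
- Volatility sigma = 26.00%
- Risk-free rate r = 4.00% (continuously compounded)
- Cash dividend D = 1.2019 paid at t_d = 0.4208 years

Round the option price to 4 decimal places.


Answer: Price = 7.9067

Derivation:
PV(D) = D * exp(-r * t_d) = 1.2019 * 0.98330887 = 1.18183893
S_0' = S_0 - PV(D) = 85.0500 - 1.18183893 = 83.86816107
d1 = (ln(S_0'/K) + (r + sigma^2/2)*T) / (sigma*sqrt(T)) = 0.04937649
d2 = d1 - sigma*sqrt(T) = -0.21062351
exp(-rT) = 0.96078944
N(d1) = 0.51969037; N(d2) = 0.41659053
C = S_0' * N(d1) - K * exp(-rT) * N(d2) = 83.86816107 * 0.51969037 - 89.1400 * 0.96078944 * 0.41659053 = 7.9067


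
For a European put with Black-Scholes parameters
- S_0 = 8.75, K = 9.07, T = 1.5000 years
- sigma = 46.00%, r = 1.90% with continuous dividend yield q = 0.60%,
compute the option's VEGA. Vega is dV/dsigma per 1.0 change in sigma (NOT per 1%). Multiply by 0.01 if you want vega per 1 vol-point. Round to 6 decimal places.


d1 = 0.2525484918; d2 = -0.3108341491
phi(d1) = 0.3864205853; exp(-qT) = 0.9910403788; exp(-rT) = 0.9719022941
Vega = S * exp(-qT) * phi(d1) * sqrt(T) = 8.7500 * 0.9910403788 * 0.3864205853 * 1.2247448714 = 4.103980

Answer: Vega = 4.103980


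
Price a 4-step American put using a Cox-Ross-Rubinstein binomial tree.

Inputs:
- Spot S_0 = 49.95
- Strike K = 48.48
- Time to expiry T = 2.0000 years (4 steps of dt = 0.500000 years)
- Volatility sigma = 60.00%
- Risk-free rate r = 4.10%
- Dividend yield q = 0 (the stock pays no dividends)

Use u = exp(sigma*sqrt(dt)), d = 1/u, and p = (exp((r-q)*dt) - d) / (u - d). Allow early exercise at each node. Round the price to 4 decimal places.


dt = T/N = 0.500000
u = exp(sigma*sqrt(dt)) = 1.528465; d = 1/u = 0.654251
p = (exp((r-q)*dt) - d) / (u - d) = 0.419188
Discount per step: exp(-r*dt) = 0.979709
Stock lattice S(k, i) with i counting down-moves:
  k=0: S(0,0) = 49.9500
  k=1: S(1,0) = 76.3468; S(1,1) = 32.6798
  k=2: S(2,0) = 116.6935; S(2,1) = 49.9500; S(2,2) = 21.3808
  k=3: S(3,0) = 178.3619; S(3,1) = 76.3468; S(3,2) = 32.6798; S(3,3) = 13.9884
  k=4: S(4,0) = 272.6200; S(4,1) = 116.6935; S(4,2) = 49.9500; S(4,3) = 21.3808; S(4,4) = 9.1519
Terminal payoffs V(N, i) = max(K - S_T, 0):
  V(4,0) = 0.000000; V(4,1) = 0.000000; V(4,2) = 0.000000; V(4,3) = 27.099178; V(4,4) = 39.328057
Backward induction: V(k, i) = exp(-r*dt) * [p * V(k+1, i) + (1-p) * V(k+1, i+1)]; then take max(V_cont, immediate exercise) for American.
  V(3,0) = exp(-r*dt) * [p*0.000000 + (1-p)*0.000000] = 0.000000; exercise = 0.000000; V(3,0) = max -> 0.000000
  V(3,1) = exp(-r*dt) * [p*0.000000 + (1-p)*0.000000] = 0.000000; exercise = 0.000000; V(3,1) = max -> 0.000000
  V(3,2) = exp(-r*dt) * [p*0.000000 + (1-p)*27.099178] = 15.420139; exercise = 15.800158; V(3,2) = max -> 15.800158
  V(3,3) = exp(-r*dt) * [p*27.099178 + (1-p)*39.328057] = 33.507851; exercise = 34.491574; V(3,3) = max -> 34.491574
  V(2,0) = exp(-r*dt) * [p*0.000000 + (1-p)*0.000000] = 0.000000; exercise = 0.000000; V(2,0) = max -> 0.000000
  V(2,1) = exp(-r*dt) * [p*0.000000 + (1-p)*15.800158] = 8.990702; exercise = 0.000000; V(2,1) = max -> 8.990702
  V(2,2) = exp(-r*dt) * [p*15.800158 + (1-p)*34.491574] = 26.115455; exercise = 27.099178; V(2,2) = max -> 27.099178
  V(1,0) = exp(-r*dt) * [p*0.000000 + (1-p)*8.990702] = 5.115944; exercise = 0.000000; V(1,0) = max -> 5.115944
  V(1,1) = exp(-r*dt) * [p*8.990702 + (1-p)*27.099178] = 19.112464; exercise = 15.800158; V(1,1) = max -> 19.112464
  V(0,0) = exp(-r*dt) * [p*5.115944 + (1-p)*19.112464] = 12.976520; exercise = 0.000000; V(0,0) = max -> 12.976520

Answer: Price = V(0,0) = 12.9765


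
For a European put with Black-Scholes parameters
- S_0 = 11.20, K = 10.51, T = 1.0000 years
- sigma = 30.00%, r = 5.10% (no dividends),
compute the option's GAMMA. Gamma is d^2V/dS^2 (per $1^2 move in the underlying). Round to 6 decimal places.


d1 = 0.5319553114; d2 = 0.2319553114
phi(d1) = 0.3463079884; exp(-qT) = 1.0000000000; exp(-rT) = 0.9502786705
Gamma = exp(-qT) * phi(d1) / (S * sigma * sqrt(T)) = 1.0000000000 * 0.3463079884 / (11.2000 * 0.3000 * 1.0000000000) = 0.103068

Answer: Gamma = 0.103068


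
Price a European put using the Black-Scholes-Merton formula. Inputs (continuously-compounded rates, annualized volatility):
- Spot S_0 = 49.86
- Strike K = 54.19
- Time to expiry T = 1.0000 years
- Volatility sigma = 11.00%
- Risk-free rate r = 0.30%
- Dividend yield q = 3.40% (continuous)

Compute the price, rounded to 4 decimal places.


Answer: Price = 6.2680

Derivation:
d1 = (ln(S/K) + (r - q + 0.5*sigma^2) * T) / (sigma * sqrt(T)) = -0.98388465
d2 = d1 - sigma * sqrt(T) = -1.09388465
exp(-rT) = 0.99700450; exp(-qT) = 0.96657150
P = K * exp(-rT) * N(-d2) - S_0 * exp(-qT) * N(-d1)
N(-d1) = 0.83741388; N(-d2) = 0.86299721
P = 54.1900 * 0.99700450 * 0.86299721 - 49.8600 * 0.96657150 * 0.83741388 = 6.2680


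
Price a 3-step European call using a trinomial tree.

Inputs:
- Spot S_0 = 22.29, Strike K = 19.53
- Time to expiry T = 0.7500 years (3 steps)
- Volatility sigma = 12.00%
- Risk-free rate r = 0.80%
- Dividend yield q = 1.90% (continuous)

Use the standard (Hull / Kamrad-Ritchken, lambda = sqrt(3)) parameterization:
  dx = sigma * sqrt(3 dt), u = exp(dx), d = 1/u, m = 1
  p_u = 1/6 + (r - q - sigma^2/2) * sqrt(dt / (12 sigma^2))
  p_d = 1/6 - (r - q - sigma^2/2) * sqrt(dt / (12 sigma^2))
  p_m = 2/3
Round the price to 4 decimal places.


Answer: Price = V(0,0) = 2.6827

Derivation:
dt = T/N = 0.250000; dx = sigma*sqrt(3*dt) = 0.103923
u = exp(dx) = 1.109515; d = 1/u = 0.901295
p_u = 0.144775, p_m = 0.666667, p_d = 0.188558
Discount per step: exp(-r*dt) = 0.998002
Stock lattice S(k, j) with j the centered position index:
  k=0: S(0,+0) = 22.2900
  k=1: S(1,-1) = 20.0899; S(1,+0) = 22.2900; S(1,+1) = 24.7311
  k=2: S(2,-2) = 18.1069; S(2,-1) = 20.0899; S(2,+0) = 22.2900; S(2,+1) = 24.7311; S(2,+2) = 27.4395
  k=3: S(3,-3) = 16.3196; S(3,-2) = 18.1069; S(3,-1) = 20.0899; S(3,+0) = 22.2900; S(3,+1) = 24.7311; S(3,+2) = 27.4395; S(3,+3) = 30.4446
Terminal payoffs V(N, j) = max(S_T - K, 0):
  V(3,-3) = 0.000000; V(3,-2) = 0.000000; V(3,-1) = 0.559858; V(3,+0) = 2.760000; V(3,+1) = 5.201091; V(3,+2) = 7.909518; V(3,+3) = 10.914559
Backward induction: V(k, j) = exp(-r*dt) * [p_u * V(k+1, j+1) + p_m * V(k+1, j) + p_d * V(k+1, j-1)]
  V(2,-2) = exp(-r*dt) * [p_u*0.559858 + p_m*0.000000 + p_d*0.000000] = 0.080892
  V(2,-1) = exp(-r*dt) * [p_u*2.760000 + p_m*0.559858 + p_d*0.000000] = 0.771275
  V(2,+0) = exp(-r*dt) * [p_u*5.201091 + p_m*2.760000 + p_d*0.559858] = 2.693164
  V(2,+1) = exp(-r*dt) * [p_u*7.909518 + p_m*5.201091 + p_d*2.760000] = 5.122662
  V(2,+2) = exp(-r*dt) * [p_u*10.914559 + p_m*7.909518 + p_d*5.201091] = 7.818227
  V(1,-1) = exp(-r*dt) * [p_u*2.693164 + p_m*0.771275 + p_d*0.080892] = 0.917503
  V(1,+0) = exp(-r*dt) * [p_u*5.122662 + p_m*2.693164 + p_d*0.771275] = 2.677149
  V(1,+1) = exp(-r*dt) * [p_u*7.818227 + p_m*5.122662 + p_d*2.693164] = 5.044713
  V(0,+0) = exp(-r*dt) * [p_u*5.044713 + p_m*2.677149 + p_d*0.917503] = 2.682748


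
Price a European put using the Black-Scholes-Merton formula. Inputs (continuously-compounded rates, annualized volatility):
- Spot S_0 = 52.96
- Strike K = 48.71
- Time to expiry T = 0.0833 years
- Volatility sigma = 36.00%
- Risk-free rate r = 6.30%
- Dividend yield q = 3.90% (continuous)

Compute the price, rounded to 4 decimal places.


d1 = (ln(S/K) + (r - q + 0.5*sigma^2) * T) / (sigma * sqrt(T)) = 0.87630050
d2 = d1 - sigma * sqrt(T) = 0.77239824
exp(-rT) = 0.99476585; exp(-qT) = 0.99675657
P = K * exp(-rT) * N(-d2) - S_0 * exp(-qT) * N(-d1)
N(-d1) = 0.19043335; N(-d2) = 0.21993930
P = 48.7100 * 0.99476585 * 0.21993930 - 52.9600 * 0.99675657 * 0.19043335 = 0.6045

Answer: Price = 0.6045


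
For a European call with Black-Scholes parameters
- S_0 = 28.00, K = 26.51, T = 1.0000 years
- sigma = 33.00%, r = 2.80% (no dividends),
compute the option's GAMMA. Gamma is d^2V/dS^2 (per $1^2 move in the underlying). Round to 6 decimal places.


Answer: Gamma = 0.039604

Derivation:
d1 = 0.4155529996; d2 = 0.0855529996
phi(d1) = 0.3659419075; exp(-qT) = 1.0000000000; exp(-rT) = 0.9723883668
Gamma = exp(-qT) * phi(d1) / (S * sigma * sqrt(T)) = 1.0000000000 * 0.3659419075 / (28.0000 * 0.3300 * 1.0000000000) = 0.039604


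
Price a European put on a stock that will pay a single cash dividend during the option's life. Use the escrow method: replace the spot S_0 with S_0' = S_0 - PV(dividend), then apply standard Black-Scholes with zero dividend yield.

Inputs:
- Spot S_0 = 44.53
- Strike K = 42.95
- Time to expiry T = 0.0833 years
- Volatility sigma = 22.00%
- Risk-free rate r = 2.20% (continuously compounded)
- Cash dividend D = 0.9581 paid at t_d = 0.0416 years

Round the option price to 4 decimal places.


PV(D) = D * exp(-r * t_d) = 0.9581 * 0.99908522 = 0.95722355
S_0' = S_0 - PV(D) = 44.5300 - 0.95722355 = 43.57277645
d1 = (ln(S_0'/K) + (r + sigma^2/2)*T) / (sigma*sqrt(T)) = 0.28733185
d2 = d1 - sigma*sqrt(T) = 0.22383603
exp(-rT) = 0.99816908
N(-d1) = 0.38692912; N(-d2) = 0.41144245
P = K * exp(-rT) * N(-d2) - S_0' * N(-d1) = 42.9500 * 0.99816908 * 0.41144245 - 43.57277645 * 0.38692912 = 0.7795

Answer: Price = 0.7795


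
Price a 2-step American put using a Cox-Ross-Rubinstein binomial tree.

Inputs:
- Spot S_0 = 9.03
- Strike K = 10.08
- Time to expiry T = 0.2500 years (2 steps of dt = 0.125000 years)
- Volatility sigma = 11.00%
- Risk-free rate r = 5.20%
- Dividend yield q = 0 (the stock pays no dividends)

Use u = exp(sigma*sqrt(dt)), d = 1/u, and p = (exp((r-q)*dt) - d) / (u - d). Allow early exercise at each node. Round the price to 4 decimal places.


dt = T/N = 0.125000
u = exp(sigma*sqrt(dt)) = 1.039657; d = 1/u = 0.961856
p = (exp((r-q)*dt) - d) / (u - d) = 0.574097
Discount per step: exp(-r*dt) = 0.993521
Stock lattice S(k, i) with i counting down-moves:
  k=0: S(0,0) = 9.0300
  k=1: S(1,0) = 9.3881; S(1,1) = 8.6856
  k=2: S(2,0) = 9.7604; S(2,1) = 9.0300; S(2,2) = 8.3543
Terminal payoffs V(N, i) = max(K - S_T, 0):
  V(2,0) = 0.319593; V(2,1) = 1.050000; V(2,2) = 1.725748
Backward induction: V(k, i) = exp(-r*dt) * [p * V(k+1, i) + (1-p) * V(k+1, i+1)]; then take max(V_cont, immediate exercise) for American.
  V(1,0) = exp(-r*dt) * [p*0.319593 + (1-p)*1.050000] = 0.626590; exercise = 0.691897; V(1,0) = max -> 0.691897
  V(1,1) = exp(-r*dt) * [p*1.050000 + (1-p)*1.725748] = 1.329136; exercise = 1.394443; V(1,1) = max -> 1.394443
  V(0,0) = exp(-r*dt) * [p*0.691897 + (1-p)*1.394443] = 0.984692; exercise = 1.050000; V(0,0) = max -> 1.050000

Answer: Price = V(0,0) = 1.0500


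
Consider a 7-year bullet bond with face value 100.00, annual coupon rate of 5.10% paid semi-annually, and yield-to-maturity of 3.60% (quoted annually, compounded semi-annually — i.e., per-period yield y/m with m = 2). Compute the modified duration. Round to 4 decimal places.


Coupon per period c = face * coupon_rate / m = 2.550000
Periods per year m = 2; per-period yield y/m = 0.018000
Number of cashflows N = 14
Cashflows (t years, CF_t, discount factor 1/(1+y/m)^(m*t), PV):
  t = 0.5000: CF_t = 2.550000, DF = 0.982318, PV = 2.504912
  t = 1.0000: CF_t = 2.550000, DF = 0.964949, PV = 2.460620
  t = 1.5000: CF_t = 2.550000, DF = 0.947887, PV = 2.417112
  t = 2.0000: CF_t = 2.550000, DF = 0.931127, PV = 2.374374
  t = 2.5000: CF_t = 2.550000, DF = 0.914663, PV = 2.332391
  t = 3.0000: CF_t = 2.550000, DF = 0.898490, PV = 2.291150
  t = 3.5000: CF_t = 2.550000, DF = 0.882603, PV = 2.250638
  t = 4.0000: CF_t = 2.550000, DF = 0.866997, PV = 2.210843
  t = 4.5000: CF_t = 2.550000, DF = 0.851667, PV = 2.171752
  t = 5.0000: CF_t = 2.550000, DF = 0.836608, PV = 2.133351
  t = 5.5000: CF_t = 2.550000, DF = 0.821816, PV = 2.095630
  t = 6.0000: CF_t = 2.550000, DF = 0.807285, PV = 2.058576
  t = 6.5000: CF_t = 2.550000, DF = 0.793010, PV = 2.022177
  t = 7.0000: CF_t = 102.550000, DF = 0.778989, PV = 79.885282
Price P = sum_t PV_t = 109.208808
First compute Macaulay numerator sum_t t * PV_t:
  t * PV_t at t = 0.5000: 1.252456
  t * PV_t at t = 1.0000: 2.460620
  t * PV_t at t = 1.5000: 3.625669
  t * PV_t at t = 2.0000: 4.748747
  t * PV_t at t = 2.5000: 5.830977
  t * PV_t at t = 3.0000: 6.873450
  t * PV_t at t = 3.5000: 7.877235
  t * PV_t at t = 4.0000: 8.843373
  t * PV_t at t = 4.5000: 9.772883
  t * PV_t at t = 5.0000: 10.666757
  t * PV_t at t = 5.5000: 11.525965
  t * PV_t at t = 6.0000: 12.351454
  t * PV_t at t = 6.5000: 13.144147
  t * PV_t at t = 7.0000: 559.196974
Macaulay duration D = 658.170707 / 109.208808 = 6.026718
Modified duration = D / (1 + y/m) = 6.026718 / (1 + 0.018000) = 5.920155

Answer: Modified duration = 5.9202


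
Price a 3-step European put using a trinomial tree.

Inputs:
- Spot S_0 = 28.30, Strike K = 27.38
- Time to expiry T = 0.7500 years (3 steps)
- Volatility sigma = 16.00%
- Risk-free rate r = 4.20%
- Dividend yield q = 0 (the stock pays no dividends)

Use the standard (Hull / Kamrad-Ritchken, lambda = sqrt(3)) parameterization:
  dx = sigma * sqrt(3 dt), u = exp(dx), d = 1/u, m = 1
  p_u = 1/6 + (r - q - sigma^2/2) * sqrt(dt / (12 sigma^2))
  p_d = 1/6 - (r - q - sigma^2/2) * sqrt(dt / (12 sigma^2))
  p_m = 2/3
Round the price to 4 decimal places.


Answer: Price = V(0,0) = 0.7770

Derivation:
dt = T/N = 0.250000; dx = sigma*sqrt(3*dt) = 0.138564
u = exp(dx) = 1.148623; d = 1/u = 0.870607
p_u = 0.193008, p_m = 0.666667, p_d = 0.140325
Discount per step: exp(-r*dt) = 0.989555
Stock lattice S(k, j) with j the centered position index:
  k=0: S(0,+0) = 28.3000
  k=1: S(1,-1) = 24.6382; S(1,+0) = 28.3000; S(1,+1) = 32.5060
  k=2: S(2,-2) = 21.4502; S(2,-1) = 24.6382; S(2,+0) = 28.3000; S(2,+1) = 32.5060; S(2,+2) = 37.3372
  k=3: S(3,-3) = 18.6747; S(3,-2) = 21.4502; S(3,-1) = 24.6382; S(3,+0) = 28.3000; S(3,+1) = 32.5060; S(3,+2) = 37.3372; S(3,+3) = 42.8864
Terminal payoffs V(N, j) = max(K - S_T, 0):
  V(3,-3) = 8.705301; V(3,-2) = 5.929806; V(3,-1) = 2.741808; V(3,+0) = 0.000000; V(3,+1) = 0.000000; V(3,+2) = 0.000000; V(3,+3) = 0.000000
Backward induction: V(k, j) = exp(-r*dt) * [p_u * V(k+1, j+1) + p_m * V(k+1, j) + p_d * V(k+1, j-1)]
  V(2,-2) = exp(-r*dt) * [p_u*2.741808 + p_m*5.929806 + p_d*8.705301] = 5.644389
  V(2,-1) = exp(-r*dt) * [p_u*0.000000 + p_m*2.741808 + p_d*5.929806] = 2.632189
  V(2,+0) = exp(-r*dt) * [p_u*0.000000 + p_m*0.000000 + p_d*2.741808] = 0.380726
  V(2,+1) = exp(-r*dt) * [p_u*0.000000 + p_m*0.000000 + p_d*0.000000] = 0.000000
  V(2,+2) = exp(-r*dt) * [p_u*0.000000 + p_m*0.000000 + p_d*0.000000] = 0.000000
  V(1,-1) = exp(-r*dt) * [p_u*0.380726 + p_m*2.632189 + p_d*5.644389] = 2.592956
  V(1,+0) = exp(-r*dt) * [p_u*0.000000 + p_m*0.380726 + p_d*2.632189] = 0.616670
  V(1,+1) = exp(-r*dt) * [p_u*0.000000 + p_m*0.000000 + p_d*0.380726] = 0.052867
  V(0,+0) = exp(-r*dt) * [p_u*0.052867 + p_m*0.616670 + p_d*2.592956] = 0.776973
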